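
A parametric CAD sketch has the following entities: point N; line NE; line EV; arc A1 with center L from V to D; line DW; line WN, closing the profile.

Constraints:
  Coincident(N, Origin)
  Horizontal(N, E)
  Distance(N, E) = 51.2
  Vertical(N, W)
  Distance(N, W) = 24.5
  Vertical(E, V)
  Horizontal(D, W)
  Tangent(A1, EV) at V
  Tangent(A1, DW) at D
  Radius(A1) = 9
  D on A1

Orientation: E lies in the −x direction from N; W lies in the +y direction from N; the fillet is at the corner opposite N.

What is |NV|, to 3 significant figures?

53.5

N is at the origin; NE is horizontal with |NE| = 51.2 and E on the −x side, so E = (-51.2, 0.00). N and W share the same x with |NW| = 24.5 and W on the +y side, so W = (0.00, 24.5). The virtual corner opposite N is at (-51.2, 24.5). A1 meets EV tangentially, so LV is at right angles to EV and since A1 is tangent to DW there, LD ⟂ DW, with radius 9.0, so the center L sits 9.0 in from both sides at L = (-42.2, 15.5). That places the tangent points at V = (-51.2, 15.5) on EV and D = (-42.2, 24.5) on DW. Then |NV| = |V − N| = 53.5.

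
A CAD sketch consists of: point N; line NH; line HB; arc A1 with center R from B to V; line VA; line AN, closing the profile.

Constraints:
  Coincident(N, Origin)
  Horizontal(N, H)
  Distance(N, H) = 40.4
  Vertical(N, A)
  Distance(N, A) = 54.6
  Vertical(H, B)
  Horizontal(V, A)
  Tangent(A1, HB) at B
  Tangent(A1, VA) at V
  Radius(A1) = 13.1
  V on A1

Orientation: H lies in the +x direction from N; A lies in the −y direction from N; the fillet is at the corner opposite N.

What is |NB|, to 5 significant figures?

57.917

The virtual corner opposite N is at (40.400, -54.600). Tangency of A1 to HB means the radius RB is perpendicular to HB and the tangent condition forces RV to be normal to VA, with radius 13.1, so the center R sits 13.1 in from both sides at R = (27.300, -41.500). That places the tangent points at B = (40.400, -41.500) on HB and V = (27.300, -54.600) on VA. Then |NB| = |B − N| = 57.917.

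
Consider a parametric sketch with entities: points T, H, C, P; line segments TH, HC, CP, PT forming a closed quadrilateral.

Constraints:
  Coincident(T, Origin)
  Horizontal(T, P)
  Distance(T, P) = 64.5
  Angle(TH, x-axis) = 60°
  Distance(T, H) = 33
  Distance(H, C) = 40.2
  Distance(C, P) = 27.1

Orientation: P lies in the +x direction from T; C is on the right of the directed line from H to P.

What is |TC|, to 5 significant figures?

38.333

Checks: T = (0.00, 0.00) ✓; |HC| = 40.20 ✓; |CP| = 27.10 ✓.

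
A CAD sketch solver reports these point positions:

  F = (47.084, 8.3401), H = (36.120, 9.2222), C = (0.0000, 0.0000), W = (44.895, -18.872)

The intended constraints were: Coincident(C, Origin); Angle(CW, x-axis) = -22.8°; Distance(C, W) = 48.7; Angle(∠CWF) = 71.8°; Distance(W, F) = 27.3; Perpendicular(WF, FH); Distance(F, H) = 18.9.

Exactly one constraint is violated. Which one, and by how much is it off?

Distance(F, H) = 18.9 — off by 7.90.

C = (0.00, 0.00) ✓; CW at -22.80° ✓; |CW| = 48.70 ✓; ∠CWF = 71.80° ✓; |WF| = 27.30 ✓; ∠(WF, FH) = 90.00° ✓; |FH| = 11.00 ✗.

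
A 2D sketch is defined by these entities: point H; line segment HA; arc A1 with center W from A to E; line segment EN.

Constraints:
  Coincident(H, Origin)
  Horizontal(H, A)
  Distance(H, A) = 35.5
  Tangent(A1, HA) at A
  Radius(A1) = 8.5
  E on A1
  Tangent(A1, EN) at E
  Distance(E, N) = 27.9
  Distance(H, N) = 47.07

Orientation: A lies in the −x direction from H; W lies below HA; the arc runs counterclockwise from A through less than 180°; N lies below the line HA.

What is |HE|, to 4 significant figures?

44.73

H is at the origin; H and A share the same y with |HA| = 35.5 and A on the −x side, so A = (-35.50, 0.000). The tangent condition forces WA to be normal to HA, so W = A + (0, -8.5) = (-35.50, -8.500). Since WE ⟂ EN (tangency), |WN| = √(8.5² + 27.9²) = 29.17 regardless of where E sits on A1. So N lies on both circle(H, 47.07) and circle(W, 29.17); the below-HA intersection is N = (-29.14, -36.96). E is the foot of the tangent from N: E = (-42.90, -12.69).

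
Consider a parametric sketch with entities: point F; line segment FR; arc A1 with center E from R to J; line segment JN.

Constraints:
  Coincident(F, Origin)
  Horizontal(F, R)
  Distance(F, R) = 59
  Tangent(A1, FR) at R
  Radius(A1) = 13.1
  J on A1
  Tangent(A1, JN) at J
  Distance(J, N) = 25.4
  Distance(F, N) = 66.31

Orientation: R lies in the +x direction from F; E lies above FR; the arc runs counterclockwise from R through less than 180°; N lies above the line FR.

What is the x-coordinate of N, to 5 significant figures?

52.222

F is at the origin; FR is horizontal with |FR| = 59.0 and R on the +x side, so R = (59.000, 0.0000). Tangency of A1 to FR means the radius ER is perpendicular to FR, so E = R + (0, 13.1) = (59.000, 13.100). Since EJ ⟂ JN (tangency), |EN| = √(13.1² + 25.4²) = 28.579 regardless of where J sits on A1. So N lies on both circle(F, 66.31) and circle(E, 28.579); the above-FR intersection is N = (52.222, 40.864). J is the foot of the tangent from N: J = (68.887, 21.695).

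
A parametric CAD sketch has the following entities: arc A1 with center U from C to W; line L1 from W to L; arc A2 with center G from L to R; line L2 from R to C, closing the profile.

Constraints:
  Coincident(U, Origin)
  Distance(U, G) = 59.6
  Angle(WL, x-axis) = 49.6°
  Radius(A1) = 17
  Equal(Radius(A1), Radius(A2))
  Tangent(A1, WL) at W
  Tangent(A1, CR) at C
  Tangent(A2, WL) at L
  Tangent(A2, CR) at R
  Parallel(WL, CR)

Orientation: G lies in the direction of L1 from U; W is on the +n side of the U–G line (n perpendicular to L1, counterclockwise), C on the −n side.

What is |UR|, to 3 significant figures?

62.0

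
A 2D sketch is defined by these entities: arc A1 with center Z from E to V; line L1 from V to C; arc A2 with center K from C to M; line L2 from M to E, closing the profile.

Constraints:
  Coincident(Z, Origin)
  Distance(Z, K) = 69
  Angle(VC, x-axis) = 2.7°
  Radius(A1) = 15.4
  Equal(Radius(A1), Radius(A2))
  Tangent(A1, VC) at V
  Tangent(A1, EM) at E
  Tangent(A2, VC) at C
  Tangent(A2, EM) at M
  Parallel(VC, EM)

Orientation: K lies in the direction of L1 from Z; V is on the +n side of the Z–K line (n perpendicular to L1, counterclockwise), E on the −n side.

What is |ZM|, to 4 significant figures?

70.70

Tangency of A1 to both parallel lines with radius 15.4 puts V and E at Z ± 15.4·n: V = (-0.7254, 15.38), E = (0.7254, -15.38). Equal radii place C and M the same way about K: C = K + 15.4·n = (68.20, 18.63), M = K − 15.4·n = (69.65, -12.13). Then |ZM| = |M − Z| = 70.70.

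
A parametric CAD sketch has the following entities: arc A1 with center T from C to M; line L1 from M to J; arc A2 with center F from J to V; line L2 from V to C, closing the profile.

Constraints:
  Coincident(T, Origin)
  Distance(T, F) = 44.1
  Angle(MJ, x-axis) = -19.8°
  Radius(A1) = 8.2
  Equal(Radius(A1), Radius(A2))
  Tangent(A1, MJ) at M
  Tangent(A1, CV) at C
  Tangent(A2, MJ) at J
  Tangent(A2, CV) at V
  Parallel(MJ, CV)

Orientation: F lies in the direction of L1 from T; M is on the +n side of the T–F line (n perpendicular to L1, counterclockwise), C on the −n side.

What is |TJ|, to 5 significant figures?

44.856

The slot axis is L1's direction at -19.8°, so u = (cos -19.8°, sin -19.8°) = (0.94088, -0.33874) and n = (−sin -19.8°, cos -19.8°) = (0.33874, 0.94088). T is at the origin and F lies 44.1 along u from T, so F = 44.1·u = (41.493, -14.938). Tangency of A1 to both parallel lines with radius 8.2 puts M and C at T ± 8.2·n: M = (2.7777, 7.7152), C = (-2.7777, -7.7152). Equal radii place J and V the same way about F: J = F + 8.2·n = (44.270, -7.2231), V = F − 8.2·n = (38.715, -22.654). Then |TJ| = |J − T| = 44.856.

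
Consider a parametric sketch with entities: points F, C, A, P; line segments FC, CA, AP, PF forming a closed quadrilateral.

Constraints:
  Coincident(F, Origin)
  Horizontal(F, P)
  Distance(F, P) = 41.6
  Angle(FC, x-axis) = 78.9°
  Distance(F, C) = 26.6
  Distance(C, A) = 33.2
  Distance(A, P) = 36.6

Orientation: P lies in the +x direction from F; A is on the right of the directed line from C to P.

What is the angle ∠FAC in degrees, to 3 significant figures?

37.8°

Checks: FC at 78.90° ✓; |CA| = 33.20 ✓; |AP| = 36.60 ✓.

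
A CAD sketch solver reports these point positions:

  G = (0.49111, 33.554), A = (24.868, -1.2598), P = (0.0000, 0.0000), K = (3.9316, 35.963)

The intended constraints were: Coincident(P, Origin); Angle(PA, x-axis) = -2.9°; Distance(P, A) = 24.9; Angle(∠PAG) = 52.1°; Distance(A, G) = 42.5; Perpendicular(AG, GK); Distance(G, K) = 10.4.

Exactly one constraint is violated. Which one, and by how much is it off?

Distance(G, K) = 10.4 — off by 6.20.

P = (0.00, 0.00) ✓; PA at -2.900° ✓; |PA| = 24.90 ✓; ∠PAG = 52.10° ✓; |AG| = 42.50 ✓; ∠(AG, GK) = 90.00° ✓; |GK| = 4.200 ✗.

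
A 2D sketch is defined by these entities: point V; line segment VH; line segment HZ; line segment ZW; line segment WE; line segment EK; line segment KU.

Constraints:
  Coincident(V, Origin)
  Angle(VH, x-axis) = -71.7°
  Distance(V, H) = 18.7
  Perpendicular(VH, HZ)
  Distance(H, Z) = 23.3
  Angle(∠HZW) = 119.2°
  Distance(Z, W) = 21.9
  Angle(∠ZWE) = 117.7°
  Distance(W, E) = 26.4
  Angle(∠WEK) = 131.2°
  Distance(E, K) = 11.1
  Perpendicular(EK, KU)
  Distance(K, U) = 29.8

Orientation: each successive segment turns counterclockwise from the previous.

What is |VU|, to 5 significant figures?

6.9569

∠WEK = 131.2° gives EK at -169.80° from the x-axis; with |EK| = 11.1, K = (0.57775, 25.571). The perpendicularity gives KU at right angles to EK, so KU runs at -79.800°; with |KU| = 29.8, U = (5.8549, -3.7576). Then |VU| = |U − V| = 6.9569.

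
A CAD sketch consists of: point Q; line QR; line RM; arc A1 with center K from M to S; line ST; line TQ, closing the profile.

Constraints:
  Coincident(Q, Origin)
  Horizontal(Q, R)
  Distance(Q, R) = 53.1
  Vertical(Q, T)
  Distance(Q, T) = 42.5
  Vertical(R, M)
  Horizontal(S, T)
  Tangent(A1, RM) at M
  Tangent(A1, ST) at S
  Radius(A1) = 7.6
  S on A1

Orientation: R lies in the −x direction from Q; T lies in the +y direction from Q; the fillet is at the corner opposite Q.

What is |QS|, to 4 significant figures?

62.26

The virtual corner opposite Q is at (-53.10, 42.50). The tangent condition forces KM to be normal to RM and the tangent condition forces KS to be normal to ST, with radius 7.6, so the center K sits 7.6 in from both sides at K = (-45.50, 34.90). That places the tangent points at M = (-53.10, 34.90) on RM and S = (-45.50, 42.50) on ST. Then |QS| = |S − Q| = 62.26.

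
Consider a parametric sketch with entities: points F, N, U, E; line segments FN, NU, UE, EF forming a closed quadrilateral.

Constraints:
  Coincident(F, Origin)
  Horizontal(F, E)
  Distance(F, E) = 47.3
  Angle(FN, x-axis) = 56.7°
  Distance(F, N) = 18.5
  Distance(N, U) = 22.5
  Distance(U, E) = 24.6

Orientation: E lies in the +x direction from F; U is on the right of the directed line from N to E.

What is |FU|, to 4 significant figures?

23.10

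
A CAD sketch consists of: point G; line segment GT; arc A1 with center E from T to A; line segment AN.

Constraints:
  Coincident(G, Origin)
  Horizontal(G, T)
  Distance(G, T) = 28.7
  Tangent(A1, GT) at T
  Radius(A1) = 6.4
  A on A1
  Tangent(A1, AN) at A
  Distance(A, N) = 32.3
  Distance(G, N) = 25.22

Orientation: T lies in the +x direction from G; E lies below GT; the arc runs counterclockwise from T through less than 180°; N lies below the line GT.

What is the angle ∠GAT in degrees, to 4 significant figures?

152.4°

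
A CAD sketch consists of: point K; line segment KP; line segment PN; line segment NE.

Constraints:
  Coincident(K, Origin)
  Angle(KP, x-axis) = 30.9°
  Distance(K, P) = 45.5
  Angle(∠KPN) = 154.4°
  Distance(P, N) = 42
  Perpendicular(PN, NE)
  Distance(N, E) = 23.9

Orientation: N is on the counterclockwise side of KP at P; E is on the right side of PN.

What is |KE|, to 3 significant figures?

93.8

∠KPN = 154.4°, so PN runs at 30.9° + (180° − 154.4°) = 56.5° from the x-axis; with |PN| = 42.0, N = P + 42.0·(cos 56.5°, sin 56.5°) = (62.2, 58.4). PN is perpendicular to NE; with |NE| = 23.9 on the right of PN, E = N + 23.9·(0.834, -0.552) = (82.2, 45.2). Then |KE| = |E − K| = 93.8.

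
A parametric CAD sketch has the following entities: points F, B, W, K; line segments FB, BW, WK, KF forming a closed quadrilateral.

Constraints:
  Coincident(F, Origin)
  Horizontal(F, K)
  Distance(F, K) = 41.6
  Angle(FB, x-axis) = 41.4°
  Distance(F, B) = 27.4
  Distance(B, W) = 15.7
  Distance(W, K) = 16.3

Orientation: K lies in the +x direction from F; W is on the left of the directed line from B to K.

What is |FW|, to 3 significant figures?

39.1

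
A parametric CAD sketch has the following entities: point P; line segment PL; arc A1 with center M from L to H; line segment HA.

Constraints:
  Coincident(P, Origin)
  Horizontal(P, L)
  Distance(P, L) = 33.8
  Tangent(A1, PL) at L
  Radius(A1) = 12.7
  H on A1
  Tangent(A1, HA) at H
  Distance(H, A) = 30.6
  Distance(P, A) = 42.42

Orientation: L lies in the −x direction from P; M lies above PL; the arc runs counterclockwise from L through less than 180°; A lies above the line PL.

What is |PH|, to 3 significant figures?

23.6

P is at the origin; P and L share the same y with |PL| = 33.8 and L on the −x side, so L = (-33.8, 0.00). Tangency of A1 to PL means the radius ML is perpendicular to PL, so M = L + (0, 12.7) = (-33.8, 12.7). Since MH ⟂ HA (tangency), |MA| = √(12.7² + 30.6²) = 33.1 regardless of where H sits on A1. So A lies on both circle(P, 42.42) and circle(M, 33.1); the above-PL intersection is A = (-14.7, 39.8). H is the foot of the tangent from A: H = (-21.4, 9.92).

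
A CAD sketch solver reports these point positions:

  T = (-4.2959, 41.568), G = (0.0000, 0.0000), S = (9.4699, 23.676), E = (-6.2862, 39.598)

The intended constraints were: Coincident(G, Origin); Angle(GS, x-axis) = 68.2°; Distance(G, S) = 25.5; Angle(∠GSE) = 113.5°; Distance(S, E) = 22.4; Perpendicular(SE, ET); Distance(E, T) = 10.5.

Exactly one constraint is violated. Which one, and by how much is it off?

Distance(E, T) = 10.5 — off by 7.70.

G = (0.00, 0.00) ✓; GS at 68.20° ✓; |GS| = 25.50 ✓; ∠GSE = 113.5° ✓; |SE| = 22.40 ✓; ∠(SE, ET) = 89.99° ✓; |ET| = 2.800 ✗.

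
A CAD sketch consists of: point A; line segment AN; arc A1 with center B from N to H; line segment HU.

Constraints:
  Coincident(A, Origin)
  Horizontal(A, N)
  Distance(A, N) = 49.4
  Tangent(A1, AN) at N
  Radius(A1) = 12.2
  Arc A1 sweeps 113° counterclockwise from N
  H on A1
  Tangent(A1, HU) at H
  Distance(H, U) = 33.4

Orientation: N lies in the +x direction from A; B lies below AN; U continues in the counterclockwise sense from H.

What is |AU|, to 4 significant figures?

70.00

A is at the origin; A and N share the same y with |AN| = 49.4 and N on the +x side, so N = (49.40, 0.000). A1 meets AN tangentially, so BN is at right angles to AN, so B = N + (0, -12.2) = (49.40, -12.20). On A1, N sits at bearing 90° from B; a 113° counterclockwise sweep puts H at bearing 203°, so H = B + 12.2·(cos 203°, sin 203°) = (38.17, -16.97). Tangency of A1 to HU means the radius BH is perpendicular to HU, so HU runs along (−sin 203°, cos 203°); with |HU| = 33.4, U = (51.22, -47.71). Then |AU| = |U − A| = 70.00.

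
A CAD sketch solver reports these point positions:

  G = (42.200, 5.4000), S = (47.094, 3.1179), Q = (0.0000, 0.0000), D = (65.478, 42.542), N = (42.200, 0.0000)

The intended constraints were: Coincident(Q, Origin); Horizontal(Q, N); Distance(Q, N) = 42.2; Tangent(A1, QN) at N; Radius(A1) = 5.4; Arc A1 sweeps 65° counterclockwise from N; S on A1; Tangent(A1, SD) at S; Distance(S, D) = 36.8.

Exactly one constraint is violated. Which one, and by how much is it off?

Distance(S, D) = 36.8 — off by 6.70.

Q = (0.00, 0.00) ✓; Q.y = 0.00, N.y = 0.00 ✓; |QN| = 42.20 ✓; ∠(GN, NQ) = 90.00° ✓; |GN| = 5.400 ✓; bearing(G→S) − bearing(G→N) = 65.00° ✓; |GS| = 5.400 ✓; ∠(GS, SD) = 90.00° ✓; |SD| = 43.50 ✗.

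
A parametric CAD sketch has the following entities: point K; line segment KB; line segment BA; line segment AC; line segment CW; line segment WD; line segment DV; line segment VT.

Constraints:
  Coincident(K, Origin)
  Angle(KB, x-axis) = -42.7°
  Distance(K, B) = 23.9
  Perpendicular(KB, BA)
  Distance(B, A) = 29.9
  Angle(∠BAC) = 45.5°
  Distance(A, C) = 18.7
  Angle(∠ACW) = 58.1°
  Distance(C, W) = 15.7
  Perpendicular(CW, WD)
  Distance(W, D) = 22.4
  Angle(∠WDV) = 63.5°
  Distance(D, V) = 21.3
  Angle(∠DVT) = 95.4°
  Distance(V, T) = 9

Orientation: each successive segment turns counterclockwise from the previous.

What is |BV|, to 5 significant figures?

33.035

CW ⟂ WD, so WD runs at 33.700°; with |WD| = 22.4, D = (46.497, 4.5454). ∠WDV = 63.5° gives DV at 150.20° from the x-axis; with |DV| = 21.3, V = (28.014, 15.131). Then |BV| = |V − B| = 33.035.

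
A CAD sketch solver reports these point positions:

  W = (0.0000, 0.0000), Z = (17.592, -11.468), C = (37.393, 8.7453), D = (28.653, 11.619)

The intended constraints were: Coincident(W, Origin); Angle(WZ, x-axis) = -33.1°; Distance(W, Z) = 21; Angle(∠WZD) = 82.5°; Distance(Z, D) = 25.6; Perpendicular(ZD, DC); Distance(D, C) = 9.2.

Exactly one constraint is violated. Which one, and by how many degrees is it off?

Perpendicular(ZD, DC) — off by 7.40°.

W = (0.00, 0.00) ✓; WZ at -33.10° ✓; |WZ| = 21.00 ✓; ∠WZD = 82.50° ✓; |ZD| = 25.60 ✓; ∠(ZD, DC) = 82.60° ✗; |DC| = 9.200 ✓.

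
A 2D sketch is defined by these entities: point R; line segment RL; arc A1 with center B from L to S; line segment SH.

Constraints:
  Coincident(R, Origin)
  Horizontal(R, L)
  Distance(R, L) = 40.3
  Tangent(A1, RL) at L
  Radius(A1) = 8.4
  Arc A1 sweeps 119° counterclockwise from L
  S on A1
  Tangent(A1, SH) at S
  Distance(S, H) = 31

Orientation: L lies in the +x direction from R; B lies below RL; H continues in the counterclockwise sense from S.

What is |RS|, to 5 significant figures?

35.235

Since A1 is tangent to RL there, BL ⟂ RL, so B = L + (0, -8.4) = (40.300, -8.4000). On A1, L sits at bearing 90° from B; a 119° counterclockwise sweep puts S at bearing 209°, so S = B + 8.4·(cos 209°, sin 209°) = (32.953, -12.472). Then |RS| = |S − R| = 35.235.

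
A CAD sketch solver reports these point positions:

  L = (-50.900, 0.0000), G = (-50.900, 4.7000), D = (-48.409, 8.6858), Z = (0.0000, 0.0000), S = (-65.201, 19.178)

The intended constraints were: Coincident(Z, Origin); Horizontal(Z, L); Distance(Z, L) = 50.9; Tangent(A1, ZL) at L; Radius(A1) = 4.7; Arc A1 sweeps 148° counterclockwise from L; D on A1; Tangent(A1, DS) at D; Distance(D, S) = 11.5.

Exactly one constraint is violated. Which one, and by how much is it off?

Distance(D, S) = 11.5 — off by 8.30.

Z = (0.00, 0.00) ✓; Z.y = 0.00, L.y = 0.00 ✓; |ZL| = 50.90 ✓; ∠(GL, LZ) = 90.00° ✓; |GL| = 4.700 ✓; bearing(G→D) − bearing(G→L) = 148.0° ✓; |GD| = 4.700 ✓; ∠(GD, DS) = 89.99° ✓; |DS| = 19.80 ✗.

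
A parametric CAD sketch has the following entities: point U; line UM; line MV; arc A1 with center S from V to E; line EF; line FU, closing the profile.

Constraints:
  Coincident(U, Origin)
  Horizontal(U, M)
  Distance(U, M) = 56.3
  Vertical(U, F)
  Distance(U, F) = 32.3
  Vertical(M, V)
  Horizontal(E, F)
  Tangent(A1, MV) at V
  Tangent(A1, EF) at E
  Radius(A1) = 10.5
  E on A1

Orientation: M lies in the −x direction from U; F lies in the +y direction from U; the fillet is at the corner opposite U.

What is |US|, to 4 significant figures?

50.72

UF is vertical with |UF| = 32.3 and F on the +y side, so F = (0.000, 32.30). The virtual corner opposite U is at (-56.30, 32.30). The tangent condition forces SV to be normal to MV and since A1 is tangent to EF there, SE ⟂ EF, with radius 10.5, so the center S sits 10.5 in from both sides at S = (-45.80, 21.80). Then |US| = |S − U| = 50.72.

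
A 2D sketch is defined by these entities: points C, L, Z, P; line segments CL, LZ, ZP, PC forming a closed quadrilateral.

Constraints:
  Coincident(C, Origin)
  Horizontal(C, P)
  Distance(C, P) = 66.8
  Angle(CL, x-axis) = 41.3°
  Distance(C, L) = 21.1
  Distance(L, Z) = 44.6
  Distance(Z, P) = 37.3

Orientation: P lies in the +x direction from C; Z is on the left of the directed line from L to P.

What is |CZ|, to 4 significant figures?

65.36

C is at the origin; C and P share the same y with |CP| = 66.8 and P in +x, so P = (66.8, 0). CL runs at 41.3° with |CL| = 21.1, so L = (15.85, 13.93). Z is determined by |LZ| = 44.6 and |ZP| = 37.3 together: it lies at the intersection of circle(L, 44.6) and circle(P, 37.3). With |LP| = 52.82, the foot of the radical line on LP is 32.07 from L and the perpendicular offset is √(44.6² − 32.07²) = 31.00. Taking the left-of-LP solution: Z = (54.96, 35.37).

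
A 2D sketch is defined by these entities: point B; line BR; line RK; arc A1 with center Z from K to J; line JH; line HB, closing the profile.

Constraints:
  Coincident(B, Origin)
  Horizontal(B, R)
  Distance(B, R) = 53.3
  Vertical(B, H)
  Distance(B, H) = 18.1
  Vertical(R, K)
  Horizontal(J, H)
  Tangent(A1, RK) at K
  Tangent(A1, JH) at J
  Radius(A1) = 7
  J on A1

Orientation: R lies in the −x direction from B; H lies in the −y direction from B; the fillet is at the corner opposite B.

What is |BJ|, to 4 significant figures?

49.71

The virtual corner opposite B is at (-53.30, -18.10). Since A1 is tangent to RK there, ZK ⟂ RK and A1 meets JH tangentially, so ZJ is at right angles to JH, with radius 7.0, so the center Z sits 7.0 in from both sides at Z = (-46.30, -11.10). That places the tangent points at K = (-53.30, -11.10) on RK and J = (-46.30, -18.10) on JH. Then |BJ| = |J − B| = 49.71.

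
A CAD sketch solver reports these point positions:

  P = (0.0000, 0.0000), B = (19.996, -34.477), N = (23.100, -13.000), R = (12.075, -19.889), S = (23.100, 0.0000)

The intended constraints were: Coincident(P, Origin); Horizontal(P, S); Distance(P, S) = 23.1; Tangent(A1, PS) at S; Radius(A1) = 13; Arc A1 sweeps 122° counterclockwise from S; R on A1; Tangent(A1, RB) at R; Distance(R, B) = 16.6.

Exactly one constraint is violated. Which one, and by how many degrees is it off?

Tangent(A1, RB) at R — off by 3.50°.

P = (0.00, 0.00) ✓; P.y = 0.00, S.y = 0.00 ✓; |PS| = 23.10 ✓; ∠(NS, SP) = 90.00° ✓; |NS| = 13.00 ✓; bearing(N→R) − bearing(N→S) = 122.0° ✓; |NR| = 13.00 ✓; ∠(NR, RB) = 93.50° ✗; |RB| = 16.60 ✓.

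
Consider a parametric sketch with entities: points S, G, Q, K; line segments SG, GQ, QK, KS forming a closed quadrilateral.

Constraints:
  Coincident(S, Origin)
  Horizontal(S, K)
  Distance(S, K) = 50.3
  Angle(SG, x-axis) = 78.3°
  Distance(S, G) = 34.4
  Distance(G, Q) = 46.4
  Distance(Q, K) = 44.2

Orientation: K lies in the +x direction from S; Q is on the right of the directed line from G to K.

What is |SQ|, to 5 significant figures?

14.995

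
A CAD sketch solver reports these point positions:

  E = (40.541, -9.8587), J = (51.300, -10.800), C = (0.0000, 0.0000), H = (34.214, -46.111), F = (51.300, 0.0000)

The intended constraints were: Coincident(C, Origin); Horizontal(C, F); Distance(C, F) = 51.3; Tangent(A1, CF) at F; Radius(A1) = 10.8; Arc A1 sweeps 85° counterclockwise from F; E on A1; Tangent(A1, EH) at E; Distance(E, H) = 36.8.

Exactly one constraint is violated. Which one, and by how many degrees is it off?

Tangent(A1, EH) at E — off by 4.90°.

C = (0.00, 0.00) ✓; C.y = 0.00, F.y = 0.00 ✓; |CF| = 51.30 ✓; ∠(JF, FC) = 90.00° ✓; |JF| = 10.80 ✓; bearing(J→E) − bearing(J→F) = 85.00° ✓; |JE| = 10.80 ✓; ∠(JE, EH) = 94.90° ✗; |EH| = 36.80 ✓.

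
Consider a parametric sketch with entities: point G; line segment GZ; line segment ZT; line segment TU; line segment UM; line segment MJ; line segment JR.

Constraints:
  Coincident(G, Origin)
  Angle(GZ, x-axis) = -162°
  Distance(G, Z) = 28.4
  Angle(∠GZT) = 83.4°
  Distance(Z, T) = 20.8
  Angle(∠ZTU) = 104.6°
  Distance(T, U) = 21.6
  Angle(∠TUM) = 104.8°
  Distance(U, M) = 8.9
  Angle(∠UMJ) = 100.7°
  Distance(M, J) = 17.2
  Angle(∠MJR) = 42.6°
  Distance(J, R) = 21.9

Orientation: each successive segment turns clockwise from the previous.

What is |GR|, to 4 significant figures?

29.10

G is at the origin; GZ runs at -162.0° with length 28.4, so Z = (-27.01, -8.776). ∠GZT = 83.4° gives ZT at 101.4° from the x-axis; with |ZT| = 20.8, T = (-31.12, 11.61). ∠ZTU = 104.6° gives TU at 26.00° from the x-axis; with |TU| = 21.6, U = (-11.71, 21.08). ∠TUM = 104.8° gives UM at -49.20° from the x-axis; with |UM| = 8.9, M = (-5.892, 14.35). ∠UMJ = 100.7° gives MJ at -128.5° from the x-axis; with |MJ| = 17.2, J = (-16.60, 0.8843). ∠MJR = 42.6° gives JR at 94.10° from the x-axis; with |JR| = 21.9, R = (-18.16, 22.73). Then |GR| = |R − G| = 29.10.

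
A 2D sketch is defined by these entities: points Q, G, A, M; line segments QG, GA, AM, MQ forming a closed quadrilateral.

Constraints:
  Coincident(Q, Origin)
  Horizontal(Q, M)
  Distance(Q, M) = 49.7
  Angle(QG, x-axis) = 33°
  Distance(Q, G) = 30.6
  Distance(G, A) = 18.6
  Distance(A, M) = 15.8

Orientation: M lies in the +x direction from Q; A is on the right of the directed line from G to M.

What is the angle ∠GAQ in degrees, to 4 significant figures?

63.70°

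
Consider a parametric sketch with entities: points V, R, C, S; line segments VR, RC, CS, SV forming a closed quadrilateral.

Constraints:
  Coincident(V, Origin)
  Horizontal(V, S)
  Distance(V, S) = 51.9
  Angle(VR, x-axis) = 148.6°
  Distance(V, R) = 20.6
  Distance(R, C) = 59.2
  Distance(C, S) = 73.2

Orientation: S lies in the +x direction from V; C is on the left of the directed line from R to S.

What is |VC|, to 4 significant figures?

62.96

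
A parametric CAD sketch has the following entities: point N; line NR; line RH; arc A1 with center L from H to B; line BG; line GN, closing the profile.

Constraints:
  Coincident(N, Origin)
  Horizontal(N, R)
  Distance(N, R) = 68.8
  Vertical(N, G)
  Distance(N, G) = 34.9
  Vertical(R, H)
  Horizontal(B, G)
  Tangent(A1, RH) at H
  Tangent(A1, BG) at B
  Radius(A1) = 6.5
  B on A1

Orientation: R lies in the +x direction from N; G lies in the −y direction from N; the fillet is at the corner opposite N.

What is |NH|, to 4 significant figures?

74.43

The virtual corner opposite N is at (68.80, -34.90). Since A1 is tangent to RH there, LH ⟂ RH and A1 meets BG tangentially, so LB is at right angles to BG, with radius 6.5, so the center L sits 6.5 in from both sides at L = (62.30, -28.40). That places the tangent points at H = (68.80, -28.40) on RH and B = (62.30, -34.90) on BG. Then |NH| = |H − N| = 74.43.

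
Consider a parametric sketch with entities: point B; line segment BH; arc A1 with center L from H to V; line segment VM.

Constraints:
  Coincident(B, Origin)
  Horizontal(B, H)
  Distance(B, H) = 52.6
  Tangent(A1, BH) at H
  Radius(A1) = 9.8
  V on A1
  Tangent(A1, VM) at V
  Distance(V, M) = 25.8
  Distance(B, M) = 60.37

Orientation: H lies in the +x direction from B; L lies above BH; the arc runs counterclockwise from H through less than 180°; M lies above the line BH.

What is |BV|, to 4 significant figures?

62.78

B is at the origin; B and H share the same y with |BH| = 52.6 and H on the +x side, so H = (52.60, 0.000). The tangent condition forces LH to be normal to BH, so L = H + (0, 9.8) = (52.60, 9.800). Since LV ⟂ VM (tangency), |LM| = √(9.8² + 25.8²) = 27.60 regardless of where V sits on A1. So M lies on both circle(B, 60.37) and circle(L, 27.60); the above-BH intersection is M = (47.73, 36.97). V is the foot of the tangent from M: V = (61.00, 14.84).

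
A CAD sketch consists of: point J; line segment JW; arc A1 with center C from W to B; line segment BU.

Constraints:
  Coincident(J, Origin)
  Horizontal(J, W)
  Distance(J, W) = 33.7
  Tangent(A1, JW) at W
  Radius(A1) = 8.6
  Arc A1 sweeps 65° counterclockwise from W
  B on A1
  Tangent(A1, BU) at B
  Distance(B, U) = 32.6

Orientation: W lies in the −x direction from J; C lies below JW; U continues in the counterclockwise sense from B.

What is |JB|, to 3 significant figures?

41.8

A1 meets JW tangentially, so CW is at right angles to JW, so C = W + (0, -8.6) = (-33.7, -8.60). On A1, W sits at bearing 90° from C; a 65° counterclockwise sweep puts B at bearing 155°, so B = C + 8.6·(cos 155°, sin 155°) = (-41.5, -4.97). Then |JB| = |B − J| = 41.8.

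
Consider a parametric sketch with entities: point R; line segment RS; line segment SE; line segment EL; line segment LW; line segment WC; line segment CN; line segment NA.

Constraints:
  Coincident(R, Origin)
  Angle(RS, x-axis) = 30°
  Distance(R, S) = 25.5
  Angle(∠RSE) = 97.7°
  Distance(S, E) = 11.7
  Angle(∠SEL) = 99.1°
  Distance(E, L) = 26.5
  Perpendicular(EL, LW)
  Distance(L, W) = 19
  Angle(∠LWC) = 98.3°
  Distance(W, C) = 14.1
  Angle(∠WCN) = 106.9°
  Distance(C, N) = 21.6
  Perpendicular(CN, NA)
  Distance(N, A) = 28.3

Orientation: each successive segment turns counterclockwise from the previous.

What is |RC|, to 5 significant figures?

10.234

R is at the origin; RS runs at 30.0° with length 25.5, so S = (22.084, 12.750). ∠RSE = 97.7° gives SE at 112.30° from the x-axis; with |SE| = 11.7, E = (17.644, 23.575). ∠SEL = 99.1° gives EL at -166.80° from the x-axis; with |EL| = 26.5, L = (-8.1558, 17.524). EL is perpendicular to LW, so LW runs at -76.800°; with |LW| = 19.0, W = (-3.8172, -0.97434). ∠LWC = 98.3° gives WC at 4.9000° from the x-axis; with |WC| = 14.1, C = (10.231, 0.23004). Then |RC| = |C − R| = 10.234.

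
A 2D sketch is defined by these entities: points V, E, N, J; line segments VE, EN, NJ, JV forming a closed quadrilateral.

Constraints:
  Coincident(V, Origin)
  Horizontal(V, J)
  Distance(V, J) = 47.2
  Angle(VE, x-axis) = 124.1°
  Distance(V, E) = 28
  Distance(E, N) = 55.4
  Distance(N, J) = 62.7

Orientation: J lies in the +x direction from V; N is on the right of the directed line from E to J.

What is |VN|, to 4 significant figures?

32.29

V is at the origin; V and J share the same y with |VJ| = 47.2 and J in +x, so J = (47.2, 0). VE runs at 124.1° with |VE| = 28.0, so E = (-15.70, 23.19). N is determined by |EN| = 55.4 and |NJ| = 62.7 together: it lies at the intersection of circle(E, 55.4) and circle(J, 62.7). With |EJ| = 67.04, the foot of the radical line on EJ is 27.09 from E and the perpendicular offset is √(55.4² − 27.09²) = 48.33. Taking the right-of-EJ solution: N = (-6.997, -31.53).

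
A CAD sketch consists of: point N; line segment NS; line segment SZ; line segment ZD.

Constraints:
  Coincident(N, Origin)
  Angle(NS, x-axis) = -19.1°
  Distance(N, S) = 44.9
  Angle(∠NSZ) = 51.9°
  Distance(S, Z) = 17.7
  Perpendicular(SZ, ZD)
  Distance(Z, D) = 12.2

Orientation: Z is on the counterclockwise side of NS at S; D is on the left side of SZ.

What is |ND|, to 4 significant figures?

25.20

N is at the origin; NS runs at -19.1° with length 44.9, so S = 44.9·(cos -19.1°, sin -19.1°) = (42.43, -14.69). ∠NSZ = 51.9°, so SZ runs at -19.1° + (180° − 51.9°) = 109.0° from the x-axis; with |SZ| = 17.7, Z = S + 17.7·(cos 109.0°, sin 109.0°) = (36.67, 2.044). SZ is perpendicular to ZD; with |ZD| = 12.2 on the left of SZ, D = Z + 12.2·(-0.9455, -0.3256) = (25.13, -1.928). Then |ND| = |D − N| = 25.20.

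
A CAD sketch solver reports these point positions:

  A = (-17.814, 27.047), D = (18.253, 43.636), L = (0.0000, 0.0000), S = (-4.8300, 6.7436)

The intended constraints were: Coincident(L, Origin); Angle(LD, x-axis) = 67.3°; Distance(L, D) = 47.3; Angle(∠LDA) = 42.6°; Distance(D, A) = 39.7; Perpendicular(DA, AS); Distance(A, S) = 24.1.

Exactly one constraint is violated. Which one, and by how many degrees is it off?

Perpendicular(DA, AS) — off by 7.90°.

L = (0.00, 0.00) ✓; LD at 67.30° ✓; |LD| = 47.30 ✓; ∠LDA = 42.60° ✓; |DA| = 39.70 ✓; ∠(DA, AS) = 97.90° ✗; |AS| = 24.10 ✓.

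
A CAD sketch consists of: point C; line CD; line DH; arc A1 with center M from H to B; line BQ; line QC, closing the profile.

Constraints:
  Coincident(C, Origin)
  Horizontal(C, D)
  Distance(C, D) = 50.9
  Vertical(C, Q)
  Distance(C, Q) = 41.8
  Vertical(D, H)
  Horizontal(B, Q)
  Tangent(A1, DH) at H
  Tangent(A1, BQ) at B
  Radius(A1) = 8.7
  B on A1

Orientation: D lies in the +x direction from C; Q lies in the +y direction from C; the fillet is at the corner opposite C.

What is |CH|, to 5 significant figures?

60.716

C is at the origin; CD is horizontal with |CD| = 50.9 and D on the +x side, so D = (50.900, 0.0000). C and Q share the same x with |CQ| = 41.8 and Q on the +y side, so Q = (0.0000, 41.800). The virtual corner opposite C is at (50.900, 41.800). Since A1 is tangent to DH there, MH ⟂ DH and A1 meets BQ tangentially, so MB is at right angles to BQ, with radius 8.7, so the center M sits 8.7 in from both sides at M = (42.200, 33.100). That places the tangent points at H = (50.900, 33.100) on DH and B = (42.200, 41.800) on BQ. Then |CH| = |H − C| = 60.716.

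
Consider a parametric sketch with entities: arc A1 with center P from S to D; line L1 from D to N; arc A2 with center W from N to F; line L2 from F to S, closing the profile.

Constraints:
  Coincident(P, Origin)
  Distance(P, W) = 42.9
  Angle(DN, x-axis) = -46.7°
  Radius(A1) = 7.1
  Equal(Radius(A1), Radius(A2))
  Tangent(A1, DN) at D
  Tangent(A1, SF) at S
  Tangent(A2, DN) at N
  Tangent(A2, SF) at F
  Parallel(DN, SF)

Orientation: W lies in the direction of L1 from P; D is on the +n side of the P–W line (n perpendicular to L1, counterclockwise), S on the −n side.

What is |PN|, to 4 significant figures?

43.48

Tangency of A1 to both parallel lines with radius 7.1 puts D and S at P ± 7.1·n: D = (5.167, 4.869), S = (-5.167, -4.869). Equal radii place N and F the same way about W: N = W + 7.1·n = (34.59, -26.35), F = W − 7.1·n = (24.25, -36.09). Then |PN| = |N − P| = 43.48.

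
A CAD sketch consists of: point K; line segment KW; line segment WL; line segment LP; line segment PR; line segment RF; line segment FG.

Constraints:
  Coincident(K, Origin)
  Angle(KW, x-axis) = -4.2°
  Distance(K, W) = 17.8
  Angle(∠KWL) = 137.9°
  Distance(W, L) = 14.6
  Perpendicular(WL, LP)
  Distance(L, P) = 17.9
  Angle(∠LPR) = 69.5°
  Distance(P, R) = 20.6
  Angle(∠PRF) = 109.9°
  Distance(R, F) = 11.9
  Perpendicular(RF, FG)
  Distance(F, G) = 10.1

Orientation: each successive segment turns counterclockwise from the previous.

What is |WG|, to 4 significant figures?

5.639

K is at the origin; KW runs at -4.2° with length 17.8, so W = (17.75, -1.304). ∠KWL = 137.9° gives WL at 37.90° from the x-axis; with |WL| = 14.6, L = (29.27, 7.665). WL is perpendicular to LP, so LP runs at 127.9°; with |LP| = 17.9, P = (18.28, 21.79). ∠LPR = 69.5° gives PR at -121.6° from the x-axis; with |PR| = 20.6, R = (7.483, 4.244). ∠PRF = 109.9° gives RF at -51.50° from the x-axis; with |RF| = 11.9, F = (14.89, -5.069). The perpendicularity gives FG at right angles to RF, so FG runs at 38.50°; with |FG| = 10.1, G = (22.80, 1.218). Then |WG| = |G − W| = 5.639.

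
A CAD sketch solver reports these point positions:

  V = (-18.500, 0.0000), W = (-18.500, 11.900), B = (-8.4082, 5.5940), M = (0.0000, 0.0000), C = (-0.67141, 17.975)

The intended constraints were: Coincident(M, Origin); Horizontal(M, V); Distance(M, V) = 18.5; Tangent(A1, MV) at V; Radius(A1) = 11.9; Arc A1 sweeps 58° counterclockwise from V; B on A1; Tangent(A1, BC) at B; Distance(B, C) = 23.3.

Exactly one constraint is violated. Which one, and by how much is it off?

Distance(B, C) = 23.3 — off by 8.70.

M = (0.00, 0.00) ✓; M.y = 0.00, V.y = 0.00 ✓; |MV| = 18.50 ✓; ∠(WV, VM) = 90.00° ✓; |WV| = 11.90 ✓; bearing(W→B) − bearing(W→V) = 58.00° ✓; |WB| = 11.90 ✓; ∠(WB, BC) = 90.00° ✓; |BC| = 14.60 ✗.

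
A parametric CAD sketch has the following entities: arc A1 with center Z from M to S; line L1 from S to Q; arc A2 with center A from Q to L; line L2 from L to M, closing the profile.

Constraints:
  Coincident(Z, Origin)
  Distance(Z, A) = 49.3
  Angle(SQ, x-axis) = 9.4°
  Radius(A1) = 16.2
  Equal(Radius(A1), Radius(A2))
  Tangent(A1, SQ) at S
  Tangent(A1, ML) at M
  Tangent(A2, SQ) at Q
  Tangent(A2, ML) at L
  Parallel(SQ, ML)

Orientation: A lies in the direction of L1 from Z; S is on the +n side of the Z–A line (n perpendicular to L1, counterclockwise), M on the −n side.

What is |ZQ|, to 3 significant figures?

51.9

Tangency of A1 to both parallel lines with radius 16.2 puts S and M at Z ± 16.2·n: S = (-2.65, 16.0), M = (2.65, -16.0). Equal radii place Q and L the same way about A: Q = A + 16.2·n = (46.0, 24.0), L = A − 16.2·n = (51.3, -7.93). Then |ZQ| = |Q − Z| = 51.9.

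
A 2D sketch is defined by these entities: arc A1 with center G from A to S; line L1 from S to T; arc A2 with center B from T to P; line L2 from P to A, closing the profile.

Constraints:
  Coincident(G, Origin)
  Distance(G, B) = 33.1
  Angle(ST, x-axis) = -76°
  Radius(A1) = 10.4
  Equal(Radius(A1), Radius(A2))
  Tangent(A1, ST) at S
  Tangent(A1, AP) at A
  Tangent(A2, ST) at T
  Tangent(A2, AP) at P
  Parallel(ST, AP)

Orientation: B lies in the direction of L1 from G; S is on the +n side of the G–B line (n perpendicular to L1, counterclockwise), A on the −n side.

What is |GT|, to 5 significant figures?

34.695

The slot axis is L1's direction at -76.0°, so u = (cos -76.0°, sin -76.0°) = (0.24192, -0.97030) and n = (−sin -76.0°, cos -76.0°) = (0.97030, 0.24192). G is at the origin and B lies 33.1 along u from G, so B = 33.1·u = (8.0076, -32.117). Tangency of A1 to both parallel lines with radius 10.4 puts S and A at G ± 10.4·n: S = (10.091, 2.5160), A = (-10.091, -2.5160). Equal radii place T and P the same way about B: T = B + 10.4·n = (18.099, -29.601), P = B − 10.4·n = (-2.0835, -34.633). Then |GT| = |T − G| = 34.695.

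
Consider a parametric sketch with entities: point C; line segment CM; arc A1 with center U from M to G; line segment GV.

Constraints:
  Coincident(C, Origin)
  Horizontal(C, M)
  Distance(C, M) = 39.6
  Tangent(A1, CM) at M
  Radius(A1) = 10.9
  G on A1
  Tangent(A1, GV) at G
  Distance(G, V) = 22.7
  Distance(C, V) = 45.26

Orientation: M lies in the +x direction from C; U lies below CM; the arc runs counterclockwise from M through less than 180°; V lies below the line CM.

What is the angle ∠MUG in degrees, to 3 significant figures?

92.7°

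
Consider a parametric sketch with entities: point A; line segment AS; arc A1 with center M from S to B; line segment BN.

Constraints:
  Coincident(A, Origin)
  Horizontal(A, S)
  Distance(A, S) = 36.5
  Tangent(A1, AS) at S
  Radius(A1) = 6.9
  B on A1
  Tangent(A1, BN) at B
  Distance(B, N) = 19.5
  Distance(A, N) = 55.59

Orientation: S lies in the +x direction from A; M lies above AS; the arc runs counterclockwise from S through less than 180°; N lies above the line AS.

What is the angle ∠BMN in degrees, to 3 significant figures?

70.5°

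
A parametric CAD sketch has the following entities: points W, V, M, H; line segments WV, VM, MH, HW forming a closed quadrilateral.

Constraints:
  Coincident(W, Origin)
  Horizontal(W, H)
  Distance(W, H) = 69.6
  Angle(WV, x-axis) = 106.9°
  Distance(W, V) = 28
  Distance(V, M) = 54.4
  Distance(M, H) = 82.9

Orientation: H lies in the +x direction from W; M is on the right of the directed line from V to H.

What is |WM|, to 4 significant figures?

28.91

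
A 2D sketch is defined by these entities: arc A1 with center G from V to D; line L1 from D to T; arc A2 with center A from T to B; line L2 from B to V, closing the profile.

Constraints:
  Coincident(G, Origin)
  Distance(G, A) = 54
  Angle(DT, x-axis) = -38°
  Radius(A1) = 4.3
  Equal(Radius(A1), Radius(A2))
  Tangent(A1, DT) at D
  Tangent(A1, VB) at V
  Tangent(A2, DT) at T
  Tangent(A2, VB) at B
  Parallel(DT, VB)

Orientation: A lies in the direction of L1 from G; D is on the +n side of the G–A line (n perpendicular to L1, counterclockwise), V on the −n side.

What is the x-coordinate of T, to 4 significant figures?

45.20

Tangency of A1 to both parallel lines with radius 4.3 puts D and V at G ± 4.3·n: D = (2.647, 3.388), V = (-2.647, -3.388). Equal radii place T and B the same way about A: T = A + 4.3·n = (45.20, -29.86), B = A − 4.3·n = (39.91, -36.63). So T.x = 45.20.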